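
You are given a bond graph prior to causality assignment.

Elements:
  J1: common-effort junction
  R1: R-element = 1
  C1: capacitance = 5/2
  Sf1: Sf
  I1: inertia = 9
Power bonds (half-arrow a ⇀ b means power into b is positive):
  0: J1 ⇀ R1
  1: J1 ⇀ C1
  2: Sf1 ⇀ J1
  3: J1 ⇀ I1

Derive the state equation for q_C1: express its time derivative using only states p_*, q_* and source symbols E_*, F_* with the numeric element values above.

dq_C1/dt = F_Sf1 - p_I1/9 - 2*q_C1/5

β2 stroke at Sf1  (Sf1 fixes flow; stroke at Sf1)
β1 stroke at J1  (C1: C, integral causality)
β0 stroke at R1  (0-jn J1 has e-setter on 1)
β3 stroke at I1  (common-e at J1 fixed by 1)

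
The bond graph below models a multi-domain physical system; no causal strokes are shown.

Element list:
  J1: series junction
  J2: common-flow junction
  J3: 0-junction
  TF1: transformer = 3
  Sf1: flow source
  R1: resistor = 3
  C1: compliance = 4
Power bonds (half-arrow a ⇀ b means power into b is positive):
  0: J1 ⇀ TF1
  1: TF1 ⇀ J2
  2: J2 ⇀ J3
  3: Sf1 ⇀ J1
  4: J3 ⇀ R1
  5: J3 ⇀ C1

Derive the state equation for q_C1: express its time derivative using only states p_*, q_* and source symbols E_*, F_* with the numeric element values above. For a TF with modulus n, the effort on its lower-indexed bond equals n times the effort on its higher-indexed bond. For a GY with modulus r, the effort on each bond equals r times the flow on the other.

dq_C1/dt = 3*F_Sf1 - q_C1/12

bond 3 →Sf1  (source Sf1 imposes f)
bond 0 →J1  (common-f at J1 fixed by 3)
bond 1 →TF1  (through TF1, causality passes straight; one stroke at TF1)
bond 2 →J2  (J2: bond 1 brought flow, rest push out)
bond 5 →J3  (C1 integral (e out))
bond 4 →R1  (J3 effort already set via bond 5)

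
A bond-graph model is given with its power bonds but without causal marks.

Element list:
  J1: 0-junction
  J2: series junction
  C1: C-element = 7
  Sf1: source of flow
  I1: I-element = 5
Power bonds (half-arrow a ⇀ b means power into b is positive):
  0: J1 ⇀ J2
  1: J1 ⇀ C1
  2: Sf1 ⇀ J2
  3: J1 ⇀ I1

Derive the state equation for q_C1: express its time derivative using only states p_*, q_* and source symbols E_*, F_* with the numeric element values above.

dq_C1/dt = -F_Sf1 - p_I1/5

β2 →Sf1  (source Sf1 imposes f)
β0 →J2  (common-f at J2 fixed by 2)
β1 →J1  (C1 outputs effort q/C1)
β3 →I1  (J1: bond 1 brought effort, rest push out)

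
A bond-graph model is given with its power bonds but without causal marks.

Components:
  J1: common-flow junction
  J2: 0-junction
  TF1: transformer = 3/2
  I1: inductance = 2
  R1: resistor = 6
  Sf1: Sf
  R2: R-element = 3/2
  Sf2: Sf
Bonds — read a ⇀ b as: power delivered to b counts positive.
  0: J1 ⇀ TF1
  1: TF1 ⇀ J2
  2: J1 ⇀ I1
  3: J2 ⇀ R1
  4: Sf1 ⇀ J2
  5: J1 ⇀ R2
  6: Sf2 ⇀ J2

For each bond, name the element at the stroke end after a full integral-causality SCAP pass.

bond 0 stroke→J1
bond 1 stroke→TF1
bond 2 stroke→I1
bond 3 stroke→J2
bond 4 stroke→Sf1
bond 5 stroke→J1
bond 6 stroke→Sf2

bond 4 stroke→Sf1  (Sf1: flow source, stroke at near end)
bond 6 stroke→Sf2  (Sf2 fixes flow; stroke at Sf2)
bond 2 stroke→I1  (I1: I, integral causality)
bond 0 stroke→J1  (1-jn J1 has f-setter on 2)
bond 5 stroke→J1  (common-f at J1 fixed by 2)
bond 1 stroke→TF1  (TF1 one-in-one-out from 0)
bond 3 stroke→J2  (J2: last free bond brings effort in)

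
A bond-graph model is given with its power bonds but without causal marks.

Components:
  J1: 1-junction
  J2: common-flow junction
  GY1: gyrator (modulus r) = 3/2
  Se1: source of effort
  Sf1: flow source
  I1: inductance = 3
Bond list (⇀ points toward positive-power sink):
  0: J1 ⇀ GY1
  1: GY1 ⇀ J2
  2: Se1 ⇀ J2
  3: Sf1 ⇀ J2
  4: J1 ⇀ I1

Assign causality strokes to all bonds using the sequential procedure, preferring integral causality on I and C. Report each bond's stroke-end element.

#0 →J1
#1 →J2
#2 →J2
#3 →Sf1
#4 →I1

bond 2 stroke→J2  (source Se1 imposes e)
bond 3 stroke→Sf1  (Sf1 (Sf) sets flow on bond)
bond 1 stroke→J2  (1-jn J2 has f-setter on 3)
bond 0 stroke→J1  (through GY1, causality inverts; strokes same side of GY1)
bond 4 stroke→I1  (closing 1-jn rule on J1)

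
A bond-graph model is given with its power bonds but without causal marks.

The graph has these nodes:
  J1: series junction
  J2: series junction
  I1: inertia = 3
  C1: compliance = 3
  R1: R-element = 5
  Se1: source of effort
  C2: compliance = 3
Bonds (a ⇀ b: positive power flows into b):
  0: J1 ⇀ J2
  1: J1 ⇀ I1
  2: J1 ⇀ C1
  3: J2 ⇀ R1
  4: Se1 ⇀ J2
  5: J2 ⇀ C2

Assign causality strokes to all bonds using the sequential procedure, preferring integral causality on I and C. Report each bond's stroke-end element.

b0 |J1
b1 |I1
b2 |J1
b3 |J2
b4 |J2
b5 |J2

β4 |J2  (Se1: effort source, stroke at far end)
β1 |I1  (I1: I, integral causality)
β0 |J1  (J1 flow already set via bond 1)
β2 |J1  (1-jn J1 has f-setter on 1)
β3 |J2  (J2 flow already set via bond 0)
β5 |J2  (J2 flow already set via bond 0)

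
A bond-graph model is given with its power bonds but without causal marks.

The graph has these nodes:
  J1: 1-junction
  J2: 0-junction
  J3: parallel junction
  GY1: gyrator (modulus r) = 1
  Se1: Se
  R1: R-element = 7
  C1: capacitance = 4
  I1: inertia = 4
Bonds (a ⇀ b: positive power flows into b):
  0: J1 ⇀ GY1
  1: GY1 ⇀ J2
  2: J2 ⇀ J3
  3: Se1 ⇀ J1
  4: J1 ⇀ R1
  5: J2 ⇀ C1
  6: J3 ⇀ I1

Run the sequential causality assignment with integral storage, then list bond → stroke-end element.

β0 stroke at GY1
β1 stroke at GY1
β2 stroke at J3
β3 stroke at J1
β4 stroke at J1
β5 stroke at J2
β6 stroke at I1

b3 stroke at J1  (Se1: effort source, stroke at far end)
b5 stroke at J2  (C1 outputs effort q/C1)
b1 stroke at GY1  (J2: bond 5 brought effort, rest push out)
b2 stroke at J3  (common-e at J2 fixed by 5)
b6 stroke at I1  (J3 effort already set via bond 2)
b0 stroke at GY1  (GY1 both-in/both-out from 1)
b4 stroke at J1  (common-f at J1 fixed by 0)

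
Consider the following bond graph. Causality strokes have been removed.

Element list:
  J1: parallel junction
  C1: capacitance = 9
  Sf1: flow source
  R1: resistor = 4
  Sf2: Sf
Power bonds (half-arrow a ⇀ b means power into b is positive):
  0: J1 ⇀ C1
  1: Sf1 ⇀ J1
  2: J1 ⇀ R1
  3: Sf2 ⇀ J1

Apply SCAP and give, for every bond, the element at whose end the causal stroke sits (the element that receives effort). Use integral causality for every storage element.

β0 stroke→J1
β1 stroke→Sf1
β2 stroke→R1
β3 stroke→Sf2

β1 →Sf1  (Sf1: flow source, stroke at near end)
β3 →Sf2  (source Sf2 imposes f)
β0 →J1  (C1 integral (e out))
β2 →R1  (common-e at J1 fixed by 0)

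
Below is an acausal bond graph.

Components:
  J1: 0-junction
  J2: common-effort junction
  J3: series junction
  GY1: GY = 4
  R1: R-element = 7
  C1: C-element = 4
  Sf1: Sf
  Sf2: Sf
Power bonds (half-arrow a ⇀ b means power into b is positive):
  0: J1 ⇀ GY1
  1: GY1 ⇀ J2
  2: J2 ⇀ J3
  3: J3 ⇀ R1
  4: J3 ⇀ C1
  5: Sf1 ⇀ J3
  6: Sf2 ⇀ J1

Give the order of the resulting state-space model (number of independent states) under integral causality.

bond 5 |Sf1  (source Sf1 imposes f)
bond 6 |Sf2  (source Sf2 imposes f)
bond 0 |J1  (J1 needs exactly one e-in)
bond 2 |J3  (J3 flow already set via bond 5)
bond 3 |J3  (J3 flow already set via bond 5)
bond 4 |J3  (1-jn J3 has f-setter on 5)
bond 1 |J2  (GY1 both-in/both-out from 0)

1  (C1 all integral)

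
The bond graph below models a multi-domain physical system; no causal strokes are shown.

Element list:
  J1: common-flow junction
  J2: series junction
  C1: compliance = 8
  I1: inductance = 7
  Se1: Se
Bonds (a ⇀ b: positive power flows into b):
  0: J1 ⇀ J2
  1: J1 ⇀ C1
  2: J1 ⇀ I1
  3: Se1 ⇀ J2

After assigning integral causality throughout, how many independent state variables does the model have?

2  (C1, I1 all integral)

b3 |J2  (Se1: effort source, stroke at far end)
b0 |J1  (J2: last free bond brings flow in)
b1 |J1  (C1: C, integral causality)
b2 |I1  (closing 1-jn rule on J1)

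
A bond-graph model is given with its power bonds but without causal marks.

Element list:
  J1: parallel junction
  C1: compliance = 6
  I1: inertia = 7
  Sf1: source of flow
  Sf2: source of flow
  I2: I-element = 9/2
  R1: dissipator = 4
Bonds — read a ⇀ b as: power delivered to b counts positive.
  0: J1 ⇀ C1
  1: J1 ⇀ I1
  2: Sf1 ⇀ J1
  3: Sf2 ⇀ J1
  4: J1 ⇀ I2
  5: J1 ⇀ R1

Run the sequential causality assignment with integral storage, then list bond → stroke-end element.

#0 stroke at J1
#1 stroke at I1
#2 stroke at Sf1
#3 stroke at Sf2
#4 stroke at I2
#5 stroke at R1

bond 2 |Sf1  (Sf1 fixes flow; stroke at Sf1)
bond 3 |Sf2  (Sf2 (Sf) sets flow on bond)
bond 0 |J1  (C1 integral (e out))
bond 1 |I1  (J1: bond 0 brought effort, rest push out)
bond 4 |I2  (0-jn J1 has e-setter on 0)
bond 5 |R1  (common-e at J1 fixed by 0)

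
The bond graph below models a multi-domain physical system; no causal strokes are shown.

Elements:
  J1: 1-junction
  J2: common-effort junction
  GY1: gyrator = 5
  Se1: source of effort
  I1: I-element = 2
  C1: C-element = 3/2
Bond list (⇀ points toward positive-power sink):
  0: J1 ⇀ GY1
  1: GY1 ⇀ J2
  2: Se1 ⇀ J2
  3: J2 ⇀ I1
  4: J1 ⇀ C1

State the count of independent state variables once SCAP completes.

2  (C1, I1 all integral)

bond 2 stroke at J2  (source Se1 imposes e)
bond 1 stroke at GY1  (0-jn J2 has e-setter on 2)
bond 3 stroke at I1  (J2 effort already set via bond 2)
bond 0 stroke at GY1  (GY1: gyrator matches bond 1)
bond 4 stroke at J1  (common-f at J1 fixed by 0)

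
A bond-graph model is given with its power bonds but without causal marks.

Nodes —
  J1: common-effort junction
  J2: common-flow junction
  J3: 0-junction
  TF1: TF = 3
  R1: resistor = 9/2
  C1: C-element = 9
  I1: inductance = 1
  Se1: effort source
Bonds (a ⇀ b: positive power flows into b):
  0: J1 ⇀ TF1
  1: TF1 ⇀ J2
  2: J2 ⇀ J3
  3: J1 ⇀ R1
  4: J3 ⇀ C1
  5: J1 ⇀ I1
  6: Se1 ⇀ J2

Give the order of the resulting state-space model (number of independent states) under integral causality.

2  (C1, I1 all integral)

bond 6 stroke at J2  (Se1 fixes effort; stroke away)
bond 4 stroke at J3  (C1 integral (e out))
bond 2 stroke at J2  (J3: bond 4 brought effort, rest push out)
bond 1 stroke at TF1  (J2 needs exactly one f-in)
bond 0 stroke at J1  (through TF1, causality passes straight; one stroke at TF1)
bond 3 stroke at R1  (J1 effort already set via bond 0)
bond 5 stroke at I1  (J1: bond 0 brought effort, rest push out)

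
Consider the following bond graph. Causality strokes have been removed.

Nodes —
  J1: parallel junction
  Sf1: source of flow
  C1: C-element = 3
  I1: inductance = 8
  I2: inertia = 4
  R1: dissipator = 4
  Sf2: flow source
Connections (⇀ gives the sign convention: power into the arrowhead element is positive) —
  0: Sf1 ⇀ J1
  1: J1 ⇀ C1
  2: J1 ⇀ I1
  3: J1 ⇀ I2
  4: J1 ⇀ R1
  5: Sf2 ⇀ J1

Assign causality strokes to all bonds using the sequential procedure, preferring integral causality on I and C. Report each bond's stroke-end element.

#0 →Sf1
#1 →J1
#2 →I1
#3 →I2
#4 →R1
#5 →Sf2

#0 stroke→Sf1  (Sf1: flow source, stroke at near end)
#5 stroke→Sf2  (Sf2 fixes flow; stroke at Sf2)
#1 stroke→J1  (C1: C, integral causality)
#2 stroke→I1  (J1: bond 1 brought effort, rest push out)
#3 stroke→I2  (J1: bond 1 brought effort, rest push out)
#4 stroke→R1  (J1 effort already set via bond 1)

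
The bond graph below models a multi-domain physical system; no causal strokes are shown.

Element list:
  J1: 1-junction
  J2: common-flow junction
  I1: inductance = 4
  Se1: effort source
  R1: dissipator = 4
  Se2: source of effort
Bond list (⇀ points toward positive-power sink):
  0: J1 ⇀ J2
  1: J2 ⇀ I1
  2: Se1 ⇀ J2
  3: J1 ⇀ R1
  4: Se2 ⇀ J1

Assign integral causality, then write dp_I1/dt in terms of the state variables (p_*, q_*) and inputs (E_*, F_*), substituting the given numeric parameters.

b2 →J2  (source Se1 imposes e)
b4 →J1  (Se2: effort source, stroke at far end)
b1 →I1  (I1 outputs flow p/I1)
b0 →J2  (J2 flow already set via bond 1)
b3 →J1  (common-f at J1 fixed by 0)

dp_I1/dt = E_Se1 + E_Se2 - p_I1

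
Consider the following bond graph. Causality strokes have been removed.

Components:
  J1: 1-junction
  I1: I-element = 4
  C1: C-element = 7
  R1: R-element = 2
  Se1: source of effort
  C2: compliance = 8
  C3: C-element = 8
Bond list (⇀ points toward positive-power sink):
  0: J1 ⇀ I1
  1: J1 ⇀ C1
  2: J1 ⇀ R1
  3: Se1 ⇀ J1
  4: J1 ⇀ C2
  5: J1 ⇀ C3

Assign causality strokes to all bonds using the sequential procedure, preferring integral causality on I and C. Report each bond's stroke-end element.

bond 3 →J1  (source Se1 imposes e)
bond 0 →I1  (prefer integral on I1)
bond 1 →J1  (J1 flow already set via bond 0)
bond 2 →J1  (J1 flow already set via bond 0)
bond 4 →J1  (common-f at J1 fixed by 0)
bond 5 →J1  (1-jn J1 has f-setter on 0)

β0 |I1
β1 |J1
β2 |J1
β3 |J1
β4 |J1
β5 |J1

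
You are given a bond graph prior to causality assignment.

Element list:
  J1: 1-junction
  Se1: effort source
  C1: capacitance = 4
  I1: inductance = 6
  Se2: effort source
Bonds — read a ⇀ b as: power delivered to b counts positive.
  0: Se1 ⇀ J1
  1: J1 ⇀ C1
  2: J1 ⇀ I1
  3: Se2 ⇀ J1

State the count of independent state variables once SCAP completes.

b0 stroke→J1  (Se1 fixes effort; stroke away)
b3 stroke→J1  (Se2 (Se) sets effort on bond)
b1 stroke→J1  (C1 integral (e out))
b2 stroke→I1  (only one flow-in slot at J1)

2  (C1, I1 all integral)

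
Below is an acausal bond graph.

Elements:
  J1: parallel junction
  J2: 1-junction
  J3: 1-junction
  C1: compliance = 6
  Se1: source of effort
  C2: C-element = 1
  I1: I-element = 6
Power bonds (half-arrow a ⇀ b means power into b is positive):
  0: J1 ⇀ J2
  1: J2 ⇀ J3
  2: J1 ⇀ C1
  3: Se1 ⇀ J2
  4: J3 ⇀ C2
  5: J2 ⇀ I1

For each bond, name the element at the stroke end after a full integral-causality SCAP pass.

β0 →J2
β1 →J2
β2 →J1
β3 →J2
β4 →J3
β5 →I1

b3 |J2  (Se1 fixes effort; stroke away)
b2 |J1  (C1: C, integral causality)
b0 |J2  (common-e at J1 fixed by 2)
b4 |J3  (C2: C, integral causality)
b1 |J2  (J3 needs exactly one f-in)
b5 |I1  (closing 1-jn rule on J2)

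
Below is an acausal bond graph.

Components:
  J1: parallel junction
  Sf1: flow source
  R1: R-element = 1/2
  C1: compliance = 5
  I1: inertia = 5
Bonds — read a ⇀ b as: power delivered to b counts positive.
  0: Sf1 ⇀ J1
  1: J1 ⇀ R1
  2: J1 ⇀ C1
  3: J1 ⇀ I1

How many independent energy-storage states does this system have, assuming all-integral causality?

#0 stroke→Sf1  (source Sf1 imposes f)
#2 stroke→J1  (prefer integral on C1)
#1 stroke→R1  (J1: bond 2 brought effort, rest push out)
#3 stroke→I1  (J1: bond 2 brought effort, rest push out)

2  (C1, I1 all integral)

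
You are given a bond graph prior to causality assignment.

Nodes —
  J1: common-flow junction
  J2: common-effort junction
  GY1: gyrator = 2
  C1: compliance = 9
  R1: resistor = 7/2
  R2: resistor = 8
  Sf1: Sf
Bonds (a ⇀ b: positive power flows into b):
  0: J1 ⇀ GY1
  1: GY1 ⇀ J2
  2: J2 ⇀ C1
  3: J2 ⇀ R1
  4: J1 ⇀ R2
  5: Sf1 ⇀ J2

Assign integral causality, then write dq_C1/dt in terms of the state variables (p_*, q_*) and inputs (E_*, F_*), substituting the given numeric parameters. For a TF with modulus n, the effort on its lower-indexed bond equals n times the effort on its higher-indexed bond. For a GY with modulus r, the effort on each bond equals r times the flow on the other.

bond 5 stroke at Sf1  (source Sf1 imposes f)
bond 2 stroke at J2  (C1 outputs effort q/C1)
bond 1 stroke at GY1  (J2: bond 2 brought effort, rest push out)
bond 3 stroke at R1  (0-jn J2 has e-setter on 2)
bond 0 stroke at GY1  (GY1 both-in/both-out from 1)
bond 4 stroke at J1  (J1: bond 0 brought flow, rest push out)

dq_C1/dt = F_Sf1 - 16*q_C1/63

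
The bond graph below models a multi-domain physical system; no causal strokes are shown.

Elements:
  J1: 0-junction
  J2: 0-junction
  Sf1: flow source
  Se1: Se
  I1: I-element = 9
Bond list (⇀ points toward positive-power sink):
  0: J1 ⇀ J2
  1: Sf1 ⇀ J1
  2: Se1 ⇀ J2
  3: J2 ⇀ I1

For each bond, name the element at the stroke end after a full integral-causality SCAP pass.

#1 →Sf1  (Sf1: flow source, stroke at near end)
#2 →J2  (Se1 (Se) sets effort on bond)
#0 →J1  (only one effort-in slot at J1)
#3 →I1  (J2: bond 2 brought effort, rest push out)

#0 stroke at J1
#1 stroke at Sf1
#2 stroke at J2
#3 stroke at I1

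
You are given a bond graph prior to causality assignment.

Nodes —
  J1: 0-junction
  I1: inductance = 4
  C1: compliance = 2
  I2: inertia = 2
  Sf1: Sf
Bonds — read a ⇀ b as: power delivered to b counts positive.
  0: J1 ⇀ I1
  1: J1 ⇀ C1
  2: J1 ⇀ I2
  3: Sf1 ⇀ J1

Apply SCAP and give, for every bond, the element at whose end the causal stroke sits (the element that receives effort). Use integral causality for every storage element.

β0 stroke at I1
β1 stroke at J1
β2 stroke at I2
β3 stroke at Sf1

bond 3 |Sf1  (source Sf1 imposes f)
bond 0 |I1  (I1 integral (f out))
bond 1 |J1  (C1: C, integral causality)
bond 2 |I2  (0-jn J1 has e-setter on 1)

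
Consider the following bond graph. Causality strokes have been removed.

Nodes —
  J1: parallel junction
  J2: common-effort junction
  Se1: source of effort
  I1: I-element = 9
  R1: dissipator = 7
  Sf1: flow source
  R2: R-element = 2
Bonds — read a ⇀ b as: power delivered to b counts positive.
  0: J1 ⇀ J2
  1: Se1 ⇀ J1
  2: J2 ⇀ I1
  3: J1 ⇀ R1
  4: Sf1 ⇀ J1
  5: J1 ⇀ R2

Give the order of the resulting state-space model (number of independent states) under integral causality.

1  (I1 all integral)

#1 →J1  (Se1 (Se) sets effort on bond)
#4 →Sf1  (Sf1: flow source, stroke at near end)
#0 →J2  (J1: bond 1 brought effort, rest push out)
#3 →R1  (J1 effort already set via bond 1)
#5 →R2  (0-jn J1 has e-setter on 1)
#2 →I1  (0-jn J2 has e-setter on 0)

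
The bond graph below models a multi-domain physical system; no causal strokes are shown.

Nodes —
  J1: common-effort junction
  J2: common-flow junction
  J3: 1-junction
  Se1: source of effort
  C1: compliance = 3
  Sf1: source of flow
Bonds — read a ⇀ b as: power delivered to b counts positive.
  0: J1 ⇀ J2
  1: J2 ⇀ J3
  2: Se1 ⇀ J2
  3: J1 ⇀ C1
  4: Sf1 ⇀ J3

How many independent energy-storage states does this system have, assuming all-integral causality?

1  (C1 all integral)

#2 stroke→J2  (source Se1 imposes e)
#4 stroke→Sf1  (Sf1: flow source, stroke at near end)
#1 stroke→J3  (J3: bond 4 brought flow, rest push out)
#0 stroke→J2  (common-f at J2 fixed by 1)
#3 stroke→J1  (only one effort-in slot at J1)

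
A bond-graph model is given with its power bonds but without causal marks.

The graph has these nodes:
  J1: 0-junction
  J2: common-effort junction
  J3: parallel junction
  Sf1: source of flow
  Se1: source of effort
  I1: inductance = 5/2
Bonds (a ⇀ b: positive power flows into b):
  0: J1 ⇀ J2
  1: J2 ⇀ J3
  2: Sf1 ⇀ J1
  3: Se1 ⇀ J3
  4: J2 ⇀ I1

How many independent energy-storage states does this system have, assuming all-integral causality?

1  (I1 all integral)

β2 →Sf1  (Sf1 fixes flow; stroke at Sf1)
β3 →J3  (source Se1 imposes e)
β0 →J1  (J1 needs exactly one e-in)
β1 →J2  (J3: bond 3 brought effort, rest push out)
β4 →I1  (J2: bond 1 brought effort, rest push out)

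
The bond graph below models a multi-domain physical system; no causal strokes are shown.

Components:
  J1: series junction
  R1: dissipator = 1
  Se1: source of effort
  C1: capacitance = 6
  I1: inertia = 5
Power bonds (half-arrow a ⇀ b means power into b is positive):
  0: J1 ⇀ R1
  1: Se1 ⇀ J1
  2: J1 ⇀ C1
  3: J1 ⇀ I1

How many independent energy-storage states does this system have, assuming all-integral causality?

2  (C1, I1 all integral)

bond 1 stroke at J1  (Se1 fixes effort; stroke away)
bond 2 stroke at J1  (C1: C, integral causality)
bond 3 stroke at I1  (I1: I, integral causality)
bond 0 stroke at J1  (J1: bond 3 brought flow, rest push out)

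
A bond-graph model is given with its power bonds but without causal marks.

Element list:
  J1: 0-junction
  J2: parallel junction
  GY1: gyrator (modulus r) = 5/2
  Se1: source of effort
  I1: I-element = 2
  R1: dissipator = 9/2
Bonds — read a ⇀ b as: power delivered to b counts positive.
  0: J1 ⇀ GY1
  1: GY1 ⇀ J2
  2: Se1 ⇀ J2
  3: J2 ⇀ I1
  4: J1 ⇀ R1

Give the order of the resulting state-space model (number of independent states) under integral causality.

1  (I1 all integral)

bond 2 |J2  (Se1 (Se) sets effort on bond)
bond 1 |GY1  (common-e at J2 fixed by 2)
bond 3 |I1  (J2 effort already set via bond 2)
bond 0 |GY1  (GY1 both-in/both-out from 1)
bond 4 |J1  (J1 needs exactly one e-in)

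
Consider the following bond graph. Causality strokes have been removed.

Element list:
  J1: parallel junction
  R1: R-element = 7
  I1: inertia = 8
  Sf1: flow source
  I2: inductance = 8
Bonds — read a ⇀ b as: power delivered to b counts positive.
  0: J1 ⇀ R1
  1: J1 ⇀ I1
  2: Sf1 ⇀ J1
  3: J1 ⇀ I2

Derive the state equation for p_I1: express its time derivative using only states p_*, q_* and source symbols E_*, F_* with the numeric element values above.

bond 2 →Sf1  (Sf1 fixes flow; stroke at Sf1)
bond 1 →I1  (I1 outputs flow p/I1)
bond 3 →I2  (I2 outputs flow p/I2)
bond 0 →J1  (only one effort-in slot at J1)

dp_I1/dt = 7*F_Sf1 - 7*p_I1/8 - 7*p_I2/8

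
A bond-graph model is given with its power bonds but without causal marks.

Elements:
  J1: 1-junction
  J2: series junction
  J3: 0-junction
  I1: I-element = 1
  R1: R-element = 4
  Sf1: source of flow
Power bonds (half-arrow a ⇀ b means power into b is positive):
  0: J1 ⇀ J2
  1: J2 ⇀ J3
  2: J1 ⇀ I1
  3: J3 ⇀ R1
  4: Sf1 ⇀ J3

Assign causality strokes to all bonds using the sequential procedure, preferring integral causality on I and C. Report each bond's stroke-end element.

b0 |J1
b1 |J2
b2 |I1
b3 |J3
b4 |Sf1

β4 stroke at Sf1  (Sf1 fixes flow; stroke at Sf1)
β2 stroke at I1  (I1 outputs flow p/I1)
β0 stroke at J1  (common-f at J1 fixed by 2)
β1 stroke at J2  (J2: bond 0 brought flow, rest push out)
β3 stroke at J3  (only one effort-in slot at J3)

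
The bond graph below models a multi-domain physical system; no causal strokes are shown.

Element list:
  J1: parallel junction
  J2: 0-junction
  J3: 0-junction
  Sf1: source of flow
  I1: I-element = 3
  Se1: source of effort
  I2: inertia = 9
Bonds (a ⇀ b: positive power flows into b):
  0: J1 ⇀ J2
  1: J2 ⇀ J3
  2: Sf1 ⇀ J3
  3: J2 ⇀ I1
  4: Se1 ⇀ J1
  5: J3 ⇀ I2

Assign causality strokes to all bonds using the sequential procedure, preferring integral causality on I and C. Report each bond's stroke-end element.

b2 stroke→Sf1  (source Sf1 imposes f)
b4 stroke→J1  (Se1: effort source, stroke at far end)
b0 stroke→J2  (common-e at J1 fixed by 4)
b1 stroke→J3  (J2: bond 0 brought effort, rest push out)
b3 stroke→I1  (J2 effort already set via bond 0)
b5 stroke→I2  (0-jn J3 has e-setter on 1)

bond 0 →J2
bond 1 →J3
bond 2 →Sf1
bond 3 →I1
bond 4 →J1
bond 5 →I2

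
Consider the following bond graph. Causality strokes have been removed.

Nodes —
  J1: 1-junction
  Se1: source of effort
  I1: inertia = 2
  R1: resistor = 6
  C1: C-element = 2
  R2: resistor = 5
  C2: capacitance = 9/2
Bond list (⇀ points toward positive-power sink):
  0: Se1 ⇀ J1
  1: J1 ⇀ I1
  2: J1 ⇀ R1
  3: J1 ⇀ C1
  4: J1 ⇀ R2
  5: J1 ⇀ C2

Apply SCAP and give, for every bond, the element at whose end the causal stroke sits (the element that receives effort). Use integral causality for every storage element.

bond 0 →J1  (Se1 fixes effort; stroke away)
bond 1 →I1  (I1 integral (f out))
bond 2 →J1  (J1: bond 1 brought flow, rest push out)
bond 3 →J1  (common-f at J1 fixed by 1)
bond 4 →J1  (1-jn J1 has f-setter on 1)
bond 5 →J1  (common-f at J1 fixed by 1)

b0 |J1
b1 |I1
b2 |J1
b3 |J1
b4 |J1
b5 |J1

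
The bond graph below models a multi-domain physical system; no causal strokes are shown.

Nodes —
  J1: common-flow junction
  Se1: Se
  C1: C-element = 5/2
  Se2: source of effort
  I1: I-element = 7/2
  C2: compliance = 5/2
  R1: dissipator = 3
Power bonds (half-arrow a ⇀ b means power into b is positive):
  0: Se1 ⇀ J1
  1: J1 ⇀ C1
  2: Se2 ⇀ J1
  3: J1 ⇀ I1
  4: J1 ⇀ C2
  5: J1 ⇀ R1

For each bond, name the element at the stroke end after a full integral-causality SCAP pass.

β0 |J1  (Se1 fixes effort; stroke away)
β2 |J1  (Se2 fixes effort; stroke away)
β1 |J1  (C1: C, integral causality)
β3 |I1  (I1 integral (f out))
β4 |J1  (J1: bond 3 brought flow, rest push out)
β5 |J1  (J1 flow already set via bond 3)

bond 0 |J1
bond 1 |J1
bond 2 |J1
bond 3 |I1
bond 4 |J1
bond 5 |J1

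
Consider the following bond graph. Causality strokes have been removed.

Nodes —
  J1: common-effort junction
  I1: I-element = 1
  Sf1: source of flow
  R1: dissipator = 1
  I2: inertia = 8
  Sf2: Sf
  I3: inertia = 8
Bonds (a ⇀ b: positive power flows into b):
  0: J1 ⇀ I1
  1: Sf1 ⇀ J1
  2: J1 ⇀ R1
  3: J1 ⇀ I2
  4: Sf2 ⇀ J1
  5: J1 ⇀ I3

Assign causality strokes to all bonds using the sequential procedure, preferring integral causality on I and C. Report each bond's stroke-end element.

#1 stroke at Sf1  (Sf1 (Sf) sets flow on bond)
#4 stroke at Sf2  (source Sf2 imposes f)
#0 stroke at I1  (I1 integral (f out))
#3 stroke at I2  (I2 outputs flow p/I2)
#5 stroke at I3  (I3 integral (f out))
#2 stroke at J1  (J1 needs exactly one e-in)

#0 stroke→I1
#1 stroke→Sf1
#2 stroke→J1
#3 stroke→I2
#4 stroke→Sf2
#5 stroke→I3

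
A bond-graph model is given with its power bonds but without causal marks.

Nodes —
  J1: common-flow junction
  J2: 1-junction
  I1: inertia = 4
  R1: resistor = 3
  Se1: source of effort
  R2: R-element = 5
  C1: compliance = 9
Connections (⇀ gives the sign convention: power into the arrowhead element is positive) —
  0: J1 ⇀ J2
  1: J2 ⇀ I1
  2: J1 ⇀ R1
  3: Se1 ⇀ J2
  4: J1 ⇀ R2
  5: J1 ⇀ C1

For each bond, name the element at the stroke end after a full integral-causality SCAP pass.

b0 |J2
b1 |I1
b2 |J1
b3 |J2
b4 |J1
b5 |J1

bond 3 →J2  (Se1 fixes effort; stroke away)
bond 1 →I1  (I1 integral (f out))
bond 0 →J2  (common-f at J2 fixed by 1)
bond 2 →J1  (common-f at J1 fixed by 0)
bond 4 →J1  (common-f at J1 fixed by 0)
bond 5 →J1  (J1 flow already set via bond 0)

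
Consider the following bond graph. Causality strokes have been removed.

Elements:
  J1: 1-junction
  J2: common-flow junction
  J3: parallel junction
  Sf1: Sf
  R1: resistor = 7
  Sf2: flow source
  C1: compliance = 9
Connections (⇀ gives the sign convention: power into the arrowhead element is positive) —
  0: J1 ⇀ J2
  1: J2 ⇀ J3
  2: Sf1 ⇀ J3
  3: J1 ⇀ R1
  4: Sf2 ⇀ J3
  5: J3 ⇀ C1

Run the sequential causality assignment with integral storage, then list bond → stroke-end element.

bond 0 →J1
bond 1 →J2
bond 2 →Sf1
bond 3 →R1
bond 4 →Sf2
bond 5 →J3

bond 2 |Sf1  (Sf1 fixes flow; stroke at Sf1)
bond 4 |Sf2  (Sf2 (Sf) sets flow on bond)
bond 5 |J3  (C1 outputs effort q/C1)
bond 1 |J2  (J3 effort already set via bond 5)
bond 0 |J1  (J2 needs exactly one f-in)
bond 3 |R1  (J1: last free bond brings flow in)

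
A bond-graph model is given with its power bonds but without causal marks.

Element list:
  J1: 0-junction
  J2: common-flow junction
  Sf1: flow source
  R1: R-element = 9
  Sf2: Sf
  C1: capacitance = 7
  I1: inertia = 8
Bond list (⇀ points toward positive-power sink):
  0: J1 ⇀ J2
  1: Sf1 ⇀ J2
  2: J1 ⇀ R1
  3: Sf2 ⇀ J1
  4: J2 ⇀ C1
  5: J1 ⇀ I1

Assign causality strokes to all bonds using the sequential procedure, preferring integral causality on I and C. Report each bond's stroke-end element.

bond 0 stroke→J2
bond 1 stroke→Sf1
bond 2 stroke→J1
bond 3 stroke→Sf2
bond 4 stroke→J2
bond 5 stroke→I1

#1 stroke at Sf1  (source Sf1 imposes f)
#3 stroke at Sf2  (source Sf2 imposes f)
#0 stroke at J2  (1-jn J2 has f-setter on 1)
#4 stroke at J2  (common-f at J2 fixed by 1)
#5 stroke at I1  (prefer integral on I1)
#2 stroke at J1  (J1 needs exactly one e-in)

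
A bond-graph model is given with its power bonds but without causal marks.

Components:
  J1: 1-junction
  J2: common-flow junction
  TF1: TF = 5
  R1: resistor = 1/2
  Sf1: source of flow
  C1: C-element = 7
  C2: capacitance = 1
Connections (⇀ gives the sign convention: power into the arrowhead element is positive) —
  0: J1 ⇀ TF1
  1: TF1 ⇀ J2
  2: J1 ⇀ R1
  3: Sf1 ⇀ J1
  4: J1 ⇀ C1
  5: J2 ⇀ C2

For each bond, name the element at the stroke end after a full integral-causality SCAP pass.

b3 stroke→Sf1  (Sf1 (Sf) sets flow on bond)
b0 stroke→J1  (J1 flow already set via bond 3)
b2 stroke→J1  (J1 flow already set via bond 3)
b4 stroke→J1  (J1: bond 3 brought flow, rest push out)
b1 stroke→TF1  (TF1: transformer flips bond 0)
b5 stroke→J2  (common-f at J2 fixed by 1)

#0 |J1
#1 |TF1
#2 |J1
#3 |Sf1
#4 |J1
#5 |J2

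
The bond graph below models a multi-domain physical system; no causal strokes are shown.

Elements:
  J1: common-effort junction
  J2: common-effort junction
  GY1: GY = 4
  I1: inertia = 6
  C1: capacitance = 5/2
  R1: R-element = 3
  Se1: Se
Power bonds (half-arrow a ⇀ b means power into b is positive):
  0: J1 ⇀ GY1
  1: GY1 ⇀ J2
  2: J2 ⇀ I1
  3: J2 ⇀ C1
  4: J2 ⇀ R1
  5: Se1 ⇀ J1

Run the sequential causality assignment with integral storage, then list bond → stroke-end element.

bond 0 |GY1
bond 1 |GY1
bond 2 |I1
bond 3 |J2
bond 4 |R1
bond 5 |J1

β5 →J1  (Se1 fixes effort; stroke away)
β0 →GY1  (J1: bond 5 brought effort, rest push out)
β1 →GY1  (GY1: gyrator matches bond 0)
β2 →I1  (I1: I, integral causality)
β3 →J2  (prefer integral on C1)
β4 →R1  (J2 effort already set via bond 3)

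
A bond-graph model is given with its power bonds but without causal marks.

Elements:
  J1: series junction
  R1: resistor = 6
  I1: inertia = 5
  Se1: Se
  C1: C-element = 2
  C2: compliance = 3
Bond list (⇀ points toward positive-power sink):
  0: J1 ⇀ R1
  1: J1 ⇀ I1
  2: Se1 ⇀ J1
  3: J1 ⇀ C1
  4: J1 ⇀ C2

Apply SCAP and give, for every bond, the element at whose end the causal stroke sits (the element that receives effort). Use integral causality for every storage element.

#0 |J1
#1 |I1
#2 |J1
#3 |J1
#4 |J1

#2 stroke at J1  (Se1: effort source, stroke at far end)
#1 stroke at I1  (prefer integral on I1)
#0 stroke at J1  (common-f at J1 fixed by 1)
#3 stroke at J1  (common-f at J1 fixed by 1)
#4 stroke at J1  (1-jn J1 has f-setter on 1)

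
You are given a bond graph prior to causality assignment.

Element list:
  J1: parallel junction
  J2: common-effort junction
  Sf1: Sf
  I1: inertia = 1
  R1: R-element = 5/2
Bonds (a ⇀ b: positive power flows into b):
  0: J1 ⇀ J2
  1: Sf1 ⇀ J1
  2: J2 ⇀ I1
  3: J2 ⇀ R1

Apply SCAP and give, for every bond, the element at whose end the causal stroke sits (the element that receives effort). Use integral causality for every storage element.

β1 →Sf1  (Sf1 (Sf) sets flow on bond)
β0 →J1  (closing 0-jn rule on J1)
β2 →I1  (I1 integral (f out))
β3 →J2  (J2: last free bond brings effort in)

bond 0 stroke at J1
bond 1 stroke at Sf1
bond 2 stroke at I1
bond 3 stroke at J2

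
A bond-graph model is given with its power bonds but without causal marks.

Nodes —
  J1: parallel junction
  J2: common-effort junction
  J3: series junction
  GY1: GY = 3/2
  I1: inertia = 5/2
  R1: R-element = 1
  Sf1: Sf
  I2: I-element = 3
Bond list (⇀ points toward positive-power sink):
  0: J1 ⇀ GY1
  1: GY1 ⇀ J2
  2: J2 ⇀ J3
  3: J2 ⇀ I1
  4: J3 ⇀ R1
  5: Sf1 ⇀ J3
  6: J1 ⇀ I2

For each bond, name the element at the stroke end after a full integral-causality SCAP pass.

b5 |Sf1  (source Sf1 imposes f)
b2 |J3  (common-f at J3 fixed by 5)
b4 |J3  (common-f at J3 fixed by 5)
b3 |I1  (prefer integral on I1)
b1 |J2  (only one effort-in slot at J2)
b0 |J1  (GY1 both-in/both-out from 1)
b6 |I2  (common-e at J1 fixed by 0)

β0 stroke→J1
β1 stroke→J2
β2 stroke→J3
β3 stroke→I1
β4 stroke→J3
β5 stroke→Sf1
β6 stroke→I2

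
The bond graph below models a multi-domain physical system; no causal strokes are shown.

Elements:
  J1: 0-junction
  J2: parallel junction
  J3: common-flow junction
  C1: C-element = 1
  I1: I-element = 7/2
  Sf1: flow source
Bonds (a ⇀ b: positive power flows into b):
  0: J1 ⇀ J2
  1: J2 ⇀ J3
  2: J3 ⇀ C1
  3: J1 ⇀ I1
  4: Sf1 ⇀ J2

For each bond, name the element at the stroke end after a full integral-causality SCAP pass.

#0 stroke→J1
#1 stroke→J2
#2 stroke→J3
#3 stroke→I1
#4 stroke→Sf1

bond 4 →Sf1  (Sf1 fixes flow; stroke at Sf1)
bond 2 →J3  (C1 integral (e out))
bond 1 →J2  (J3 needs exactly one f-in)
bond 0 →J1  (common-e at J2 fixed by 1)
bond 3 →I1  (common-e at J1 fixed by 0)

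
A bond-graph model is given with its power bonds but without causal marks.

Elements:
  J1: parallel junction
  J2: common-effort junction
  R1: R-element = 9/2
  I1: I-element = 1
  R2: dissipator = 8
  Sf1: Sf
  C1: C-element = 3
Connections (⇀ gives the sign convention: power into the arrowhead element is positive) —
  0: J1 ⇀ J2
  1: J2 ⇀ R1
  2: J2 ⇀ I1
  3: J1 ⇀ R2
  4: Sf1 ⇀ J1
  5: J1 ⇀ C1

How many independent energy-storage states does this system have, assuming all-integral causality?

2  (C1, I1 all integral)

b4 stroke at Sf1  (Sf1: flow source, stroke at near end)
b2 stroke at I1  (I1: I, integral causality)
b5 stroke at J1  (C1 integral (e out))
b0 stroke at J2  (common-e at J1 fixed by 5)
b3 stroke at R2  (common-e at J1 fixed by 5)
b1 stroke at R1  (J2: bond 0 brought effort, rest push out)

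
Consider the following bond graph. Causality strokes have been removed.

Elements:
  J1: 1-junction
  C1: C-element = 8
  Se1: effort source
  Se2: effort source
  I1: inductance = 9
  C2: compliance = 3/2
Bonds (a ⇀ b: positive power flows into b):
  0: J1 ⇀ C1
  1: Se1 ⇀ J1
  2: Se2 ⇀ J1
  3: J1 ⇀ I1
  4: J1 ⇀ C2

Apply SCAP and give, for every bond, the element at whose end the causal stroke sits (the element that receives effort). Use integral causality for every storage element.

#1 stroke at J1  (source Se1 imposes e)
#2 stroke at J1  (Se2 fixes effort; stroke away)
#0 stroke at J1  (C1 outputs effort q/C1)
#3 stroke at I1  (I1: I, integral causality)
#4 stroke at J1  (J1 flow already set via bond 3)

b0 stroke→J1
b1 stroke→J1
b2 stroke→J1
b3 stroke→I1
b4 stroke→J1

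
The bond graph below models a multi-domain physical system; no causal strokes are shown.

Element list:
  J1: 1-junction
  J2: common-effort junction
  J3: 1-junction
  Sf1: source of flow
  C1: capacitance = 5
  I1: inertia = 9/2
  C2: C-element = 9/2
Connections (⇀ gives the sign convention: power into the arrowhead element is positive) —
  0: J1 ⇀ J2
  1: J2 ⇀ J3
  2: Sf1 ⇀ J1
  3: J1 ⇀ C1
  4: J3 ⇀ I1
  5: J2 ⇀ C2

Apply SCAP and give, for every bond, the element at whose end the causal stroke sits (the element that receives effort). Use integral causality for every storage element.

bond 2 stroke at Sf1  (Sf1 (Sf) sets flow on bond)
bond 0 stroke at J1  (common-f at J1 fixed by 2)
bond 3 stroke at J1  (1-jn J1 has f-setter on 2)
bond 4 stroke at I1  (prefer integral on I1)
bond 1 stroke at J3  (1-jn J3 has f-setter on 4)
bond 5 stroke at J2  (J2 needs exactly one e-in)

β0 stroke at J1
β1 stroke at J3
β2 stroke at Sf1
β3 stroke at J1
β4 stroke at I1
β5 stroke at J2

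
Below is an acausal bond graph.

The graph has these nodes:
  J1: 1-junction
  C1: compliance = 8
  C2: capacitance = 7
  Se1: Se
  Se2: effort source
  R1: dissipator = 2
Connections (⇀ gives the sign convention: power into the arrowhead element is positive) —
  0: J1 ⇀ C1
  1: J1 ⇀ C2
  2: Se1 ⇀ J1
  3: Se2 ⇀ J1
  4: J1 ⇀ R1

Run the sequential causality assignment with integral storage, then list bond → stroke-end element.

β0 →J1
β1 →J1
β2 →J1
β3 →J1
β4 →R1

bond 2 stroke at J1  (Se1: effort source, stroke at far end)
bond 3 stroke at J1  (Se2: effort source, stroke at far end)
bond 0 stroke at J1  (C1: C, integral causality)
bond 1 stroke at J1  (C2 outputs effort q/C2)
bond 4 stroke at R1  (only one flow-in slot at J1)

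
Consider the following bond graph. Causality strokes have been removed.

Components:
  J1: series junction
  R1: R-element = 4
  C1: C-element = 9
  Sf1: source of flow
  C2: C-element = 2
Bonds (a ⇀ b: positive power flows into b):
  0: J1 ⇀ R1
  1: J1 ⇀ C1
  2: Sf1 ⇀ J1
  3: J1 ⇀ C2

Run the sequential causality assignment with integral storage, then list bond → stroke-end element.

bond 0 stroke→J1
bond 1 stroke→J1
bond 2 stroke→Sf1
bond 3 stroke→J1

bond 2 stroke at Sf1  (Sf1 (Sf) sets flow on bond)
bond 0 stroke at J1  (common-f at J1 fixed by 2)
bond 1 stroke at J1  (common-f at J1 fixed by 2)
bond 3 stroke at J1  (1-jn J1 has f-setter on 2)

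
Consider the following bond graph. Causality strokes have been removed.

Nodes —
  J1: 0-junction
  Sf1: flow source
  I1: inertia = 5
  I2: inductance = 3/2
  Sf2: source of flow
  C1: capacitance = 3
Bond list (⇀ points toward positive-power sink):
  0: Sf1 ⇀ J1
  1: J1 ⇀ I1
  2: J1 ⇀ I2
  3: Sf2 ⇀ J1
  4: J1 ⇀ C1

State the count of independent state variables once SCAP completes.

3  (C1, I1, I2 all integral)

#0 stroke at Sf1  (Sf1 fixes flow; stroke at Sf1)
#3 stroke at Sf2  (Sf2 (Sf) sets flow on bond)
#1 stroke at I1  (I1 outputs flow p/I1)
#2 stroke at I2  (I2: I, integral causality)
#4 stroke at J1  (J1: last free bond brings effort in)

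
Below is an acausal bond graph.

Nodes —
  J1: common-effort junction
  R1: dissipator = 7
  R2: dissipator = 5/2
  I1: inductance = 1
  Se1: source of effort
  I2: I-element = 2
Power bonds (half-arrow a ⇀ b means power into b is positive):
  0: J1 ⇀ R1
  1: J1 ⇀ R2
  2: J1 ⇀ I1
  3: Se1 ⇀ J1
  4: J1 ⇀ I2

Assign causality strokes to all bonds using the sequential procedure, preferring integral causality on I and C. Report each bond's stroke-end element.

#3 |J1  (Se1: effort source, stroke at far end)
#0 |R1  (common-e at J1 fixed by 3)
#1 |R2  (J1 effort already set via bond 3)
#2 |I1  (common-e at J1 fixed by 3)
#4 |I2  (J1 effort already set via bond 3)

bond 0 stroke at R1
bond 1 stroke at R2
bond 2 stroke at I1
bond 3 stroke at J1
bond 4 stroke at I2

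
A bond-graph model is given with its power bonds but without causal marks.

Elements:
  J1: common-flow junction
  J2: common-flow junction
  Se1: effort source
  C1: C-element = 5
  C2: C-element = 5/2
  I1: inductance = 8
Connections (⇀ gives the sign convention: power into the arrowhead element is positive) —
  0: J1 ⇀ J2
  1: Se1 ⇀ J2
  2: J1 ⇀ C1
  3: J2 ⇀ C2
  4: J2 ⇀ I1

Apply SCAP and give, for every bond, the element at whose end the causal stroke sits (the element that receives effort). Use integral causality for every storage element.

bond 1 stroke→J2  (source Se1 imposes e)
bond 2 stroke→J1  (C1 outputs effort q/C1)
bond 0 stroke→J2  (J1 needs exactly one f-in)
bond 3 stroke→J2  (C2 integral (e out))
bond 4 stroke→I1  (J2: last free bond brings flow in)

b0 stroke→J2
b1 stroke→J2
b2 stroke→J1
b3 stroke→J2
b4 stroke→I1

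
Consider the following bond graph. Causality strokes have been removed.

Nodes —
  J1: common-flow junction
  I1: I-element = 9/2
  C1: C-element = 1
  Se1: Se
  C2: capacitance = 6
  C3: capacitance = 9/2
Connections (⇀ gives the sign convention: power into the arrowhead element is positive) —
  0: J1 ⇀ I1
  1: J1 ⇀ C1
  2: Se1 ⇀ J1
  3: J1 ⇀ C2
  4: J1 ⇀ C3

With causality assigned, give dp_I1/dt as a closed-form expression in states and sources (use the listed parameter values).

dp_I1/dt = E_Se1 - q_C1 - q_C2/6 - 2*q_C3/9

b2 stroke→J1  (source Se1 imposes e)
b0 stroke→I1  (I1: I, integral causality)
b1 stroke→J1  (J1 flow already set via bond 0)
b3 stroke→J1  (1-jn J1 has f-setter on 0)
b4 stroke→J1  (J1 flow already set via bond 0)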